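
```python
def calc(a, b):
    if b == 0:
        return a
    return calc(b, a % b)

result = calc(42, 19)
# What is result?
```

calc(42, 19) -> calc(19, 4) -> calc(4, 3) -> calc(3, 1) -> calc(1, 0) -> 1

Answer: 1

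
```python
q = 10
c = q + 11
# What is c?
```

Trace:
`q = 10` → q = 10
`c = q + 11` → c = 21
So c = 21

Answer: 21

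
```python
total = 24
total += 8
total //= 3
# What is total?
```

Trace:
`total = 24` → total = 24
`total += 8` → total = 32
`total //= 3` → total = 10
So total = 10

Answer: 10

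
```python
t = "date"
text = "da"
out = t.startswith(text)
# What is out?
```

Trace:
`t = "date"` → t = 'date'
`text = "da"` → text = 'da'
`out = t.startswith(text)` → out = True
So out = True

Answer: True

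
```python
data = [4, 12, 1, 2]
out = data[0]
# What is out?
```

Trace:
`data = [4, 12, 1, 2]` → data = [4, 12, 1, 2]
`out = data[0]` → out = 4
So out = 4

Answer: 4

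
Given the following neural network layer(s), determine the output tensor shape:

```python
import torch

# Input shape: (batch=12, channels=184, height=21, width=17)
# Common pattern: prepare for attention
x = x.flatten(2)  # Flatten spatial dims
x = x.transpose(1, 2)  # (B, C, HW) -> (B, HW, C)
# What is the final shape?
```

Input: (12, 184, 21, 17) -> after flatten(2): (12, 184, 357) -> Output: (12, 357, 184)

Answer: (12, 357, 184)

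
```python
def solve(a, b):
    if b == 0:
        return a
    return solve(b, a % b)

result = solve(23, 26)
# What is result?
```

solve(23, 26) -> solve(26, 23) -> solve(23, 3) -> solve(3, 2) -> solve(2, 1) -> solve(1, 0) -> 1

Answer: 1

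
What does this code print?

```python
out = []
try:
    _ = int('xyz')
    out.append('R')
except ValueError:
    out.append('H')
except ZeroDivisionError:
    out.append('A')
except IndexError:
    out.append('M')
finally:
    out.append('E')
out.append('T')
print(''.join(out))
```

Execution trace: 'H' (except ValueError) → 'E' (finally) → 'T' (after the try/except). Output: HET

Answer: HET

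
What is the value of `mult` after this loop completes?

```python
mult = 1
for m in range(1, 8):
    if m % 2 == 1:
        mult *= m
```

Product of odd numbers 1 to 7
`mult` takes the values: 1 → 3 → 15 → 105

Answer: 105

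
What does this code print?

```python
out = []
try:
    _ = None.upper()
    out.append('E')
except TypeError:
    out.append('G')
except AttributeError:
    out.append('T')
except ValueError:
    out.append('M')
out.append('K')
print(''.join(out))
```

Execution trace: 'T' (except AttributeError) → 'K' (after the try/except). Output: TK

Answer: TK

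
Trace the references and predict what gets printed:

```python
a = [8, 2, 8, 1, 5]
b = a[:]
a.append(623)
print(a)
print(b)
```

Key concept: slice [:] creates copy.
Step by step:
`a = [8, 2, 8, 1, 5]` → a = [8, 2, 8, 1, 5]
`b = a[:]` → b = [8, 2, 8, 1, 5]
`a.append(623)` → a = [8, 2, 8, 1, 5, 623]
`print(a)` → prints [8, 2, 8, 1, 5, 623]
`print(b)` → prints [8, 2, 8, 1, 5]

Answer:
[8, 2, 8, 1, 5, 623]
[8, 2, 8, 1, 5]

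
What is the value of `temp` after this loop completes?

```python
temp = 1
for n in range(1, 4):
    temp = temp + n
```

Start at 1, add 1 through 3
`temp` takes the values: 1 → 2 → 4 → 7

Answer: 7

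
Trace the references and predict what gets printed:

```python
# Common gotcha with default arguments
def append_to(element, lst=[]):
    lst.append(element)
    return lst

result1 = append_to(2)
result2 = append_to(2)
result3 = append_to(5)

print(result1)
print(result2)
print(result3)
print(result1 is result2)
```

Key concept: mutable default argument gotcha.
Step by step:
`result1 = append_to(2)` → result1 = [2]
`result2 = append_to(2)` → result1 = [2, 2] (same object as result2); result2 = [2, 2] (same object as result1)
`result3 = append_to(5)` → result1 = [2, 2, 5] (same object as result2, result3); result2 = [2, 2, 5] (same object as result1, result3); result3 = [2, 2, 5] (same object as result1, result2)
`print(result1)` → prints [2, 2, 5]
`print(result2)` → prints [2, 2, 5]
`print(result3)` → prints [2, 2, 5]
`print(result1 is result2)` → prints True

Answer:
[2, 2, 5]
[2, 2, 5]
[2, 2, 5]
True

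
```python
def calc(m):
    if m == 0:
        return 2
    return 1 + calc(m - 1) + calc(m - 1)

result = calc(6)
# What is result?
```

calc(m) = 1 + 2·calc(m-1), calc(0)=2. Closed form: (2+1)·2^6 - 1 = 191.

Answer: 191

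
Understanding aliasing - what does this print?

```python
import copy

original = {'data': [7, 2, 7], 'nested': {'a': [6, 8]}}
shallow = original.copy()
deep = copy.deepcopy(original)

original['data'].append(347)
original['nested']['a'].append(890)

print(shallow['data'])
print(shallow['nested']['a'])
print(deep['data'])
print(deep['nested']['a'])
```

Key concept: comparing shallow vs deep copy.
Step by step:
`original = {'data': [7, 2, 7], 'nested': {'a': [6, 8]}}` → original = {'data': [7, 2, 7], 'nested': {'a': [6, 8]}}
`shallow = original.copy()` → shallow = {'data': [7, 2, 7], 'nested': {'a': [6, 8]}}
`deep = copy.deepcopy(original)` → deep = {'data': [7, 2, 7], 'nested': {'a': [6, 8]}}
`original['data'].append(347)` → original = {'data': [7, 2, 7, 347], 'nested': {'a': [6, 8]}}; shallow = {'data': [7, 2, 7, 347], 'nested': {'a': [6, 8]}}
`original['nested']['a'].append(890)` → original = {'data': [7, 2, 7, 347], 'nested': {'a': [6, 8, 890]}}; shallow = {'data': [7, 2, 7, 347], 'nested': {'a': [6, 8, 890]}}
`print(shallow['data'])` → prints [7, 2, 7, 347]
`print(shallow['nested']['a'])` → prints [6, 8, 890]
`print(deep['data'])` → prints [7, 2, 7]
`print(deep['nested']['a'])` → prints [6, 8]

Answer:
[7, 2, 7, 347]
[6, 8, 890]
[7, 2, 7]
[6, 8]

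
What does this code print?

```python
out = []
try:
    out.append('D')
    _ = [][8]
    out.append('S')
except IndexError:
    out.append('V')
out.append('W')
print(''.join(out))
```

Execution trace: 'D' (try body) → 'V' (except IndexError) → 'W' (after the try/except). Output: DVW

Answer: DVW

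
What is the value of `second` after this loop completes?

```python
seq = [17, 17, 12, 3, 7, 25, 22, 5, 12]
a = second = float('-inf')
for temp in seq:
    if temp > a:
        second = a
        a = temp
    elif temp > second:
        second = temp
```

Second largest (with repeats) in [17, 17, 12, 3, 7, 25, 22, 5, 12]
`second` takes the values: -inf → 17 → 22

Answer: 22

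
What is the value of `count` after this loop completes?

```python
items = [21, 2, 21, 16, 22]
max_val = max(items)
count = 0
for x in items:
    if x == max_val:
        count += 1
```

Count of max value 22 in [21, 2, 21, 16, 22]
`count` takes the values: 0 → 1

Answer: 1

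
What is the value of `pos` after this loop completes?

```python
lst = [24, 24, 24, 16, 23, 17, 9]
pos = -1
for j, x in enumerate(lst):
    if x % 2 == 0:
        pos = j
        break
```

First even number index in [24, 24, 24, 16, 23, 17, 9]
`pos` takes the values: -1 → 0

Answer: 0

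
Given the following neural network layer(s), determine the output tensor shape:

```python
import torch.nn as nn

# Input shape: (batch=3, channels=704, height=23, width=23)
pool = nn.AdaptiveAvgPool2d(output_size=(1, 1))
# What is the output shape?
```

Input: (3, 704, 23, 23) -> Output: (3, 704, 1, 1)

Answer: (3, 704, 1, 1)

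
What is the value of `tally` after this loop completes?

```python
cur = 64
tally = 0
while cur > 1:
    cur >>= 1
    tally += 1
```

Count right shifts until 1
`tally` takes the values: 0 → 1 → 2 → 3 → 4 → 5 → 6

Answer: 6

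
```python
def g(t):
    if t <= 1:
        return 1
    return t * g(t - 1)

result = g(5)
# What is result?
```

g(5) = 5 * 4 * 3 * 2 * 1 = 120

Answer: 120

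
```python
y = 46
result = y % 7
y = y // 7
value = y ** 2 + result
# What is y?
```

Trace:
`y = 46` → y = 46
`result = y % 7` → result = 4
`y = y // 7` → y = 6
`value = y ** 2 + result` → value = 40
So y = 6

Answer: 6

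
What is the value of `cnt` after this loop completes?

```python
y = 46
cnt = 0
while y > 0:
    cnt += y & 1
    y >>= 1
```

Count set bits in 46 (binary: 0b101110)
`cnt` takes the values: 0 → 1 → 2 → 3 → 4

Answer: 4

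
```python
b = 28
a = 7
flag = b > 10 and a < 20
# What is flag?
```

Trace:
`b = 28` → b = 28
`a = 7` → a = 7
`flag = b > 10 and a < 20` → flag = True
So flag = True

Answer: True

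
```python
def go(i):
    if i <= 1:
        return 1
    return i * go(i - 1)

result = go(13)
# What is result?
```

go(13) = 13 * 12 * 11 * 10 * 9 * 8 * 7 * 6 * 5 * 4 * 3 * 2 * 1 = 6227020800

Answer: 6227020800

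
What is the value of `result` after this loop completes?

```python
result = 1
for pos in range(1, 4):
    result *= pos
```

3! = 6
`result` takes the values: 1 → 2 → 6

Answer: 6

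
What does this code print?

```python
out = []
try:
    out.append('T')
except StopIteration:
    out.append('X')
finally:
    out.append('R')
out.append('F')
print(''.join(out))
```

Execution trace: 'T' (try body, no exception) → 'R' (finally) → 'F' (after the try/except). Output: TRF

Answer: TRF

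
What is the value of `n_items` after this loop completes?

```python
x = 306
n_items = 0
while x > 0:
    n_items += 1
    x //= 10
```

Count digits by repeated division by 10
`n_items` takes the values: 0 → 1 → 2 → 3

Answer: 3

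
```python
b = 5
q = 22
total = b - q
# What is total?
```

Trace:
`b = 5` → b = 5
`q = 22` → q = 22
`total = b - q` → total = -17
So total = -17

Answer: -17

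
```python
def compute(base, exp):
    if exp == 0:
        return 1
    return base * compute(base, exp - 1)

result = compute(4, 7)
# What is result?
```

compute(4, 7) = 4 * 4 * 4 * 4 * 4 * 4 * 4 = 16384

Answer: 16384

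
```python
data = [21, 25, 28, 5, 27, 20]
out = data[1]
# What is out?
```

Trace:
`data = [21, 25, 28, 5, 27, 20]` → data = [21, 25, 28, 5, 27, 20]
`out = data[1]` → out = 25
So out = 25

Answer: 25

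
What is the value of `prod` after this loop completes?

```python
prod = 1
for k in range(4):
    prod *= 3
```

3^4 = 81
`prod` takes the values: 1 → 3 → 9 → 27 → 81

Answer: 81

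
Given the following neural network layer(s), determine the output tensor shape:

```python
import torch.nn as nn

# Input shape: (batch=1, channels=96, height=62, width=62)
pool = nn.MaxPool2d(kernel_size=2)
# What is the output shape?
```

Input: (1, 96, 62, 62) -> Output: (1, 96, 31, 31)

Answer: (1, 96, 31, 31)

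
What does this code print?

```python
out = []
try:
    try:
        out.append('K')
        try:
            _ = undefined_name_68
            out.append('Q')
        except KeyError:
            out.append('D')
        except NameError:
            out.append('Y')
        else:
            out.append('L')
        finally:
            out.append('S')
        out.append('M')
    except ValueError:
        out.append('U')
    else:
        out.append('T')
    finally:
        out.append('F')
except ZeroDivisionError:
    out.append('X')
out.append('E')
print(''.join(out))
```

Execution trace: 'K' (try body) → 'Y' (inner except NameError) → 'S' (inner finally) → 'M' (try body, no exception) → 'T' (else) → 'F' (finally) → 'E' (after the try/except). Output: KYSMTFE

Answer: KYSMTFE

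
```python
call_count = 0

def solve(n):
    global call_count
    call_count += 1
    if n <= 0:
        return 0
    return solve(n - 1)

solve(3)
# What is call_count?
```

Linear recursion stepping by 1: 4 calls from n=3 down to ≤0.

Answer: 4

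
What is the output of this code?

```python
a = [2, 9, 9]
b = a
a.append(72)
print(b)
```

Key concept: basic list aliasing.
Step by step:
`a = [2, 9, 9]` → a = [2, 9, 9]
`b = a` → b = [2, 9, 9] (same object as a)
`a.append(72)` → a = [2, 9, 9, 72] (same object as b); b = [2, 9, 9, 72] (same object as a)
`print(b)` → prints [2, 9, 9, 72]

Answer: [2, 9, 9, 72]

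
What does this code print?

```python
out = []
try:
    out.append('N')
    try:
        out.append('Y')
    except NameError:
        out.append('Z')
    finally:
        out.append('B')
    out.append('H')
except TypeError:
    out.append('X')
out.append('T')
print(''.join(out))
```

Execution trace: 'N' (try body) → 'Y' (inner try body, no exception) → 'B' (inner finally) → 'H' (try body, no exception) → 'T' (after the try/except). Output: NYBHT

Answer: NYBHT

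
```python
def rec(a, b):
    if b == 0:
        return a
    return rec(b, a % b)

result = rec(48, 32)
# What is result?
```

rec(48, 32) -> rec(32, 16) -> rec(16, 0) -> 16

Answer: 16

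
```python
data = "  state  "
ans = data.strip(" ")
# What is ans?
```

Trace:
`data = "  state  "` → data = '  state  '
`ans = data.strip(" ")` → ans = 'state'
So ans = 'state'

Answer: 'state'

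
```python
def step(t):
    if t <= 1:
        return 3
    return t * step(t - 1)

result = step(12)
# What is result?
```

step(12) = 12 * 11 * 10 * 9 * 8 * 7 * 6 * 5 * 4 * 3 * 2 * 3 = 1437004800

Answer: 1437004800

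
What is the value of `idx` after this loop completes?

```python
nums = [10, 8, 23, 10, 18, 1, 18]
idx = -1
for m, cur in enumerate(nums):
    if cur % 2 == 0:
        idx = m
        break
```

First even number index in [10, 8, 23, 10, 18, 1, 18]
`idx` takes the values: -1 → 0

Answer: 0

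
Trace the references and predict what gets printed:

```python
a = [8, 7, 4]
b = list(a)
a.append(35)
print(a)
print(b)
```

Key concept: list() constructor creates copy.
Step by step:
`a = [8, 7, 4]` → a = [8, 7, 4]
`b = list(a)` → b = [8, 7, 4]
`a.append(35)` → a = [8, 7, 4, 35]
`print(a)` → prints [8, 7, 4, 35]
`print(b)` → prints [8, 7, 4]

Answer:
[8, 7, 4, 35]
[8, 7, 4]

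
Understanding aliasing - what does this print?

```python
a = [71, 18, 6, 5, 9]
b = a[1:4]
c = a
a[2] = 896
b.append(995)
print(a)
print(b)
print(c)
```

Key concept: slice vs alias.
Step by step:
`a = [71, 18, 6, 5, 9]` → a = [71, 18, 6, 5, 9]
`b = a[1:4]` → b = [18, 6, 5]
`c = a` → c = [71, 18, 6, 5, 9] (same object as a)
`a[2] = 896` → a = [71, 18, 896, 5, 9] (same object as c); c = [71, 18, 896, 5, 9] (same object as a)
`b.append(995)` → b = [18, 6, 5, 995]
`print(a)` → prints [71, 18, 896, 5, 9]
`print(b)` → prints [18, 6, 5, 995]
`print(c)` → prints [71, 18, 896, 5, 9]

Answer:
[71, 18, 896, 5, 9]
[18, 6, 5, 995]
[71, 18, 896, 5, 9]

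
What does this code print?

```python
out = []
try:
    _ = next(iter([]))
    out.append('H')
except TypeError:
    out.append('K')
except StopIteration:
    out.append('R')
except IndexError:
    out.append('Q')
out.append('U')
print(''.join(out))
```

Execution trace: 'R' (except StopIteration) → 'U' (after the try/except). Output: RU

Answer: RU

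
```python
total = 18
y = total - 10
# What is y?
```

Trace:
`total = 18` → total = 18
`y = total - 10` → y = 8
So y = 8

Answer: 8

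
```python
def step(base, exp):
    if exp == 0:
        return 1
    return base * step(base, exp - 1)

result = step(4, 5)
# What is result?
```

step(4, 5) = 4 * 4 * 4 * 4 * 4 = 1024

Answer: 1024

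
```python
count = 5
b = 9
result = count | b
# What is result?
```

Trace:
`count = 5` → count = 5
`b = 9` → b = 9
`result = count | b` → result = 13
So result = 13

Answer: 13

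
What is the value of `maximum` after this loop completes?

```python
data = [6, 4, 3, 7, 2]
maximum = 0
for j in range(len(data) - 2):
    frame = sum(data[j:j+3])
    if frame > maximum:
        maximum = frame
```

Max sum of 3-element window in [6, 4, 3, 7, 2]
`maximum` takes the values: 0 → 13 → 14

Answer: 14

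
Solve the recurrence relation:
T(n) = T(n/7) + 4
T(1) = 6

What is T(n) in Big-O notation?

Each step divides n by 7 and adds 4. After log_7(n) steps we reach T(1)=6. So T(n) = 4·log_7(n) + 6 = O(log n).

Answer: O(log n)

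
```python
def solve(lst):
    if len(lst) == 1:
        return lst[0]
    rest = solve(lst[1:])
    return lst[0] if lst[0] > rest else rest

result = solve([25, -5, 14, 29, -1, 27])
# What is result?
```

Recursive max over [25, -5, 14, 29, -1, 27] = 29

Answer: 29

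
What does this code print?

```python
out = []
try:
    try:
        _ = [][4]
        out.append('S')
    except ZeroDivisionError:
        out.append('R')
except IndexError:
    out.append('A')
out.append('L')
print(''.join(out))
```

Execution trace: 'A' (outer except IndexError) → 'L' (after the try/except). Output: AL

Answer: AL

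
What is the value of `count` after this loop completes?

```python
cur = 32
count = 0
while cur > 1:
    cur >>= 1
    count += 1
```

Count right shifts until 1
`count` takes the values: 0 → 1 → 2 → 3 → 4 → 5

Answer: 5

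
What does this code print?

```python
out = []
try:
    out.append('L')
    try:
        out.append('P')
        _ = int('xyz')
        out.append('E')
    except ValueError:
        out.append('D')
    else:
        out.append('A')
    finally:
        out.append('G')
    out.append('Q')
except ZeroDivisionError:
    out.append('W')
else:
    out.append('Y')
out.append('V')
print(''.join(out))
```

Execution trace: 'L' (try body) → 'P' (inner try body) → 'D' (inner except ValueError) → 'G' (inner finally) → 'Q' (try body, no exception) → 'Y' (else) → 'V' (after the try/except). Output: LPDGQYV

Answer: LPDGQYV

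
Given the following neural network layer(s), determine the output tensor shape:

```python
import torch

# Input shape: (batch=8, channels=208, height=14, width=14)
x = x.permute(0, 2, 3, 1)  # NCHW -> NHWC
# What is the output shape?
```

Input: (8, 208, 14, 14) -> Output: (8, 14, 14, 208)

Answer: (8, 14, 14, 208)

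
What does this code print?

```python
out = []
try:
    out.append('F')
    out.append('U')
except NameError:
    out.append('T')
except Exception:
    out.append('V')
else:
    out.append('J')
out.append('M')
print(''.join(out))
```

Execution trace: 'F' (try body) → 'U' (try body, no exception) → 'J' (else) → 'M' (after the try/except). Output: FUJM

Answer: FUJM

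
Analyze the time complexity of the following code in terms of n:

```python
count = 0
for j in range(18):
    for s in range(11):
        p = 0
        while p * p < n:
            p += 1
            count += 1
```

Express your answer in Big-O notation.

Each loop level contributes: 1 × 1 × √n. Multiplying the contributions gives O(√n).

Answer: O(√n)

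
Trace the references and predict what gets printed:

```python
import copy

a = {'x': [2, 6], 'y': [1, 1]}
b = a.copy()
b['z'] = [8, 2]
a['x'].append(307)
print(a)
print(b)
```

Key concept: shallow copy of dict with mutable values.
Step by step:
`a = {'x': [2, 6], 'y': [1, 1]}` → a = {'x': [2, 6], 'y': [1, 1]}
`b = a.copy()` → b = {'x': [2, 6], 'y': [1, 1]}
`b['z'] = [8, 2]` → b = {'x': [2, 6], 'y': [1, 1], 'z': [8, 2]}
`a['x'].append(307)` → a = {'x': [2, 6, 307], 'y': [1, 1]}; b = {'x': [2, 6, 307], 'y': [1, 1], 'z': [8, 2]}
`print(a)` → prints {'x': [2, 6, 307], 'y': [1, 1]}
`print(b)` → prints {'x': [2, 6, 307], 'y': [1, 1], 'z': [8, 2]}

Answer:
{'x': [2, 6, 307], 'y': [1, 1]}
{'x': [2, 6, 307], 'y': [1, 1], 'z': [8, 2]}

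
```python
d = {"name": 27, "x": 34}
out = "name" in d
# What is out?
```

Trace:
`d = {"name": 27, "x": 34}` → d = {'name': 27, 'x': 34}
`out = "name" in d` → out = True
So out = True

Answer: True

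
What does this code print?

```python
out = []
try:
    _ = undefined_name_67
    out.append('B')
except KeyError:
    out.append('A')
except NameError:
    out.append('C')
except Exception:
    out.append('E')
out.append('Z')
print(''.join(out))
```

Execution trace: 'C' (except NameError) → 'Z' (after the try/except). Output: CZ

Answer: CZ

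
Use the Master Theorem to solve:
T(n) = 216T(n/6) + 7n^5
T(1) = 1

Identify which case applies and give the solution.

a=216, b=6, f(n)=7n^5. log_6(216) = 3. Since c=5 > 3 and the regularity condition holds (216(n/6)^5 = (216/6^5)n^5 with 216/6^5 < 1), Case 3 applies: T(n) = Θ(f(n)) = O(n^5).

Answer: O(n^5) - Case 3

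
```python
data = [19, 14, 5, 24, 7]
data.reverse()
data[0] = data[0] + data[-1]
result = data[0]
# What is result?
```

Trace:
`data = [19, 14, 5, 24, 7]` → data = [19, 14, 5, 24, 7]
`data.reverse()` → data = [7, 24, 5, 14, 19]
`data[0] = data[0] + data[-1]` → data = [26, 24, 5, 14, 19]
`result = data[0]` → result = 26
So result = 26

Answer: 26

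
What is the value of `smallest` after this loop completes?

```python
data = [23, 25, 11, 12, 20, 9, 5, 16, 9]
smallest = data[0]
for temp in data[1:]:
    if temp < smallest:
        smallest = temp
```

Minimum of [23, 25, 11, 12, 20, 9, 5, 16, 9]
`smallest` takes the values: 23 → 11 → 9 → 5

Answer: 5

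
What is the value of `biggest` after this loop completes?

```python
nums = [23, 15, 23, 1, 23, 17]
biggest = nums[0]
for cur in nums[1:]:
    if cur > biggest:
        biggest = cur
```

Maximum of [23, 15, 23, 1, 23, 17]
`biggest` takes the values: 23

Answer: 23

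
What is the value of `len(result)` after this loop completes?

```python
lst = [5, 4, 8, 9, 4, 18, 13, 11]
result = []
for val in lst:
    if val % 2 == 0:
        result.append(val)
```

Count even numbers in [5, 4, 8, 9, 4, 18, 13, 11]
`result` takes the values: [] → [4] → [4, 8] → [4, 8, 4] → [4, 8, 4, 18]
So `len(result)` = 4

Answer: 4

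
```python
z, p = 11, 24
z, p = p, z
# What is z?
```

Trace:
`z, p = 11, 24` → z = 11; p = 24
`z, p = p, z` → z = 24; p = 11
So z = 24

Answer: 24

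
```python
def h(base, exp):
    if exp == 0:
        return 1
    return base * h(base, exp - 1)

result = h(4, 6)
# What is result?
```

h(4, 6) = 4 * 4 * 4 * 4 * 4 * 4 = 4096

Answer: 4096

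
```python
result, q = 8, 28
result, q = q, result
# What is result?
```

Trace:
`result, q = 8, 28` → result = 8; q = 28
`result, q = q, result` → result = 28; q = 8
So result = 28

Answer: 28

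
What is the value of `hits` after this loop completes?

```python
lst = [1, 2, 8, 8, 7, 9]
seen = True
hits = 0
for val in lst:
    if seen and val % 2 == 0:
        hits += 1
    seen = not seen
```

Count even values at even positions
`hits` takes the values: 0 → 1

Answer: 1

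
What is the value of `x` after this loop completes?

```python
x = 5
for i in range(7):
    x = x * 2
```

Multiply by 2, 7 times: 5 * 2^7 = 640
`x` takes the values: 5 → 10 → 20 → 40 → 80 → 160 → 320 → 640

Answer: 640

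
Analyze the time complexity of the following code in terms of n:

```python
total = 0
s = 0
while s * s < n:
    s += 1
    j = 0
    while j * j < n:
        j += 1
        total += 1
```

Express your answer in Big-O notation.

Each loop level contributes: √n × √n. Multiplying the contributions gives O(n).

Answer: O(n)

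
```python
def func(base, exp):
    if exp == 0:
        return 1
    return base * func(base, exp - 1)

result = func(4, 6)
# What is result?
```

func(4, 6) = 4 * 4 * 4 * 4 * 4 * 4 = 4096

Answer: 4096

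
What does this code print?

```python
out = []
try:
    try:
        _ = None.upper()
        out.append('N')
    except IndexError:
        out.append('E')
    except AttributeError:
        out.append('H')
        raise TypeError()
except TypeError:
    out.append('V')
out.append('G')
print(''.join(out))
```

Execution trace: 'H' (inner except AttributeError) → 'V' (outer except TypeError) → 'G' (after the try/except). Output: HVG

Answer: HVG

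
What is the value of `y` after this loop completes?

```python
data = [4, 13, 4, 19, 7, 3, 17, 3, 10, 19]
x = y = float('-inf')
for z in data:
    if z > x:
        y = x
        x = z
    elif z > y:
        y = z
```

Second largest (with repeats) in [4, 13, 4, 19, 7, 3, 17, 3, 10, 19]
`y` takes the values: -inf → 4 → 13 → 17 → 19

Answer: 19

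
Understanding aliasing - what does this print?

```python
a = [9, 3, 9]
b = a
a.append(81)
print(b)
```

Key concept: basic list aliasing.
Step by step:
`a = [9, 3, 9]` → a = [9, 3, 9]
`b = a` → b = [9, 3, 9] (same object as a)
`a.append(81)` → a = [9, 3, 9, 81] (same object as b); b = [9, 3, 9, 81] (same object as a)
`print(b)` → prints [9, 3, 9, 81]

Answer: [9, 3, 9, 81]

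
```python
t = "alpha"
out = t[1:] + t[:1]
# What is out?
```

Trace:
`t = "alpha"` → t = 'alpha'
`out = t[1:] + t[:1]` → out = 'lphaa'
So out = 'lphaa'

Answer: 'lphaa'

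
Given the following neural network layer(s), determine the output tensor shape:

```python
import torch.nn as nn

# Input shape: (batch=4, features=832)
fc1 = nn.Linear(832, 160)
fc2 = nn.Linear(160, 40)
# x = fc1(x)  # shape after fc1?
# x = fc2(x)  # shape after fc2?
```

Input: (4, 832) -> after fc1: (4, 160) -> Output: (4, 40)

Answer: (4, 40)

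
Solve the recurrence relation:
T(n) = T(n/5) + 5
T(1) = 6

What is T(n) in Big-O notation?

Each step divides n by 5 and adds 5. After log_5(n) steps we reach T(1)=6. So T(n) = 5·log_5(n) + 6 = O(log n).

Answer: O(log n)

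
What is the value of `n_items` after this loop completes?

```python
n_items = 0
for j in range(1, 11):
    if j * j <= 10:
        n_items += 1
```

Count numbers where j² ≤ 10
`n_items` takes the values: 0 → 1 → 2 → 3

Answer: 3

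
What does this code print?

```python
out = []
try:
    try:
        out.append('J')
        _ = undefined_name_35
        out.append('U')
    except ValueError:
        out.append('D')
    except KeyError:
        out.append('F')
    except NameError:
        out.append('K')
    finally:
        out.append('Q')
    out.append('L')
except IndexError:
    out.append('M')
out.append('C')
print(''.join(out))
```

Execution trace: 'J' (inner try body) → 'K' (inner except NameError) → 'Q' (inner finally) → 'L' (try body, no exception) → 'C' (after the try/except). Output: JKQLC

Answer: JKQLC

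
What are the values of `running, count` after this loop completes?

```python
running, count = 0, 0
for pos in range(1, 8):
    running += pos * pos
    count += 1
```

Sum of squares and count
`running, count` takes the values: (0, 0) → (1, 0) → (1, 1) → (5, 1) → (5, 2) → (14, 2) → (14, 3) → (30, 3) → (30, 4) → (55, 4) → (55, 5) → (91, 5) → (91, 6) → (140, 6) → (140, 7)

Answer: 140, 7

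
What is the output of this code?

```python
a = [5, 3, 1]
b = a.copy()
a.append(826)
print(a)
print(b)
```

Key concept: list.copy() creates independent copy.
Step by step:
`a = [5, 3, 1]` → a = [5, 3, 1]
`b = a.copy()` → b = [5, 3, 1]
`a.append(826)` → a = [5, 3, 1, 826]
`print(a)` → prints [5, 3, 1, 826]
`print(b)` → prints [5, 3, 1]

Answer:
[5, 3, 1, 826]
[5, 3, 1]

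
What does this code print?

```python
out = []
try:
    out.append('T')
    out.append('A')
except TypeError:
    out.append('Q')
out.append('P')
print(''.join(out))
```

Execution trace: 'T' (try body) → 'A' (try body, no exception) → 'P' (after the try/except). Output: TAP

Answer: TAP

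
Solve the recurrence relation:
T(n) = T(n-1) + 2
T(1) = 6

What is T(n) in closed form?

Unrolling: T(n) = T(1) + 2·(n-1) = 6 + 2(n-1) = 2n + 4.

Answer: T(n) = 2n + 4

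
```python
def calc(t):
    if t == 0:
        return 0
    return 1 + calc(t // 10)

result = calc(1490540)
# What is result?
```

Count of digits of 1490540: 7

Answer: 7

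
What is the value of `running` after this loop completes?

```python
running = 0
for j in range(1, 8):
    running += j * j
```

Sum of squares 1² to 7² = 140
`running` takes the values: 0 → 1 → 5 → 14 → 30 → 55 → 91 → 140

Answer: 140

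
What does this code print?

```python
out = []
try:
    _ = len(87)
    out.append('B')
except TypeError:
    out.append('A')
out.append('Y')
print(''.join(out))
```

Execution trace: 'A' (except TypeError) → 'Y' (after the try/except). Output: AY

Answer: AY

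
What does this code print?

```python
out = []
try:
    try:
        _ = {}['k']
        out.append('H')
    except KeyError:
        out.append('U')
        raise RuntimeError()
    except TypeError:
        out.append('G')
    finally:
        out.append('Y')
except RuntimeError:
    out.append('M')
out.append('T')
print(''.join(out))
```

Execution trace: 'U' (except KeyError) → 'Y' (finally) → 'M' (outer except RuntimeError) → 'T' (after the try/except). Output: UYMT

Answer: UYMT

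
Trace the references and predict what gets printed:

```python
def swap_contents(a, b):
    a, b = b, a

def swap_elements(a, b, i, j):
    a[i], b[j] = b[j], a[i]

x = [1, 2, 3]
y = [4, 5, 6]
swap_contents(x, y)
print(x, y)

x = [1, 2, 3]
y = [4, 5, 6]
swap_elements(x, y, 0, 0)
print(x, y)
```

Key concept: parameter rebinding vs mutation.
Step by step:
`x = [1, 2, 3]` → x = [1, 2, 3]
`y = [4, 5, 6]` → y = [4, 5, 6]
`swap_contents(x, y)` → no visible change to tracked variables
`print(x, y)` → prints [1, 2, 3] [4, 5, 6]
`x = [1, 2, 3]` → x = [1, 2, 3]
`y = [4, 5, 6]` → y = [4, 5, 6]
`swap_elements(x, y, 0, 0)` → x = [4, 2, 3]; y = [1, 5, 6]
`print(x, y)` → prints [4, 2, 3] [1, 5, 6]

Answer:
[1, 2, 3] [4, 5, 6]
[4, 2, 3] [1, 5, 6]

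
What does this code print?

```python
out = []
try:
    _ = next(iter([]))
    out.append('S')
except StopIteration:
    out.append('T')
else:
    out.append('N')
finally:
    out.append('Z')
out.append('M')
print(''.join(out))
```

Execution trace: 'T' (except StopIteration) → 'Z' (finally) → 'M' (after the try/except). Output: TZM

Answer: TZM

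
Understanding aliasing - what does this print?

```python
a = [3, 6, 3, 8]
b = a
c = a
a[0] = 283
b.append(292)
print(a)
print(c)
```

Key concept: multiple aliases.
Step by step:
`a = [3, 6, 3, 8]` → a = [3, 6, 3, 8]
`b = a` → b = [3, 6, 3, 8] (same object as a)
`c = a` → c = [3, 6, 3, 8] (same object as a, b)
`a[0] = 283` → a = [283, 6, 3, 8] (same object as b, c); b = [283, 6, 3, 8] (same object as a, c); c = [283, 6, 3, 8] (same object as a, b)
`b.append(292)` → a = [283, 6, 3, 8, 292] (same object as b, c); b = [283, 6, 3, 8, 292] (same object as a, c); c = [283, 6, 3, 8, 292] (same object as a, b)
`print(a)` → prints [283, 6, 3, 8, 292]
`print(c)` → prints [283, 6, 3, 8, 292]

Answer:
[283, 6, 3, 8, 292]
[283, 6, 3, 8, 292]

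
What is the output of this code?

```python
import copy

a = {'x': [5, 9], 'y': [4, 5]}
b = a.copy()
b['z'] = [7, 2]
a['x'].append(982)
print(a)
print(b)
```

Key concept: shallow copy of dict with mutable values.
Step by step:
`a = {'x': [5, 9], 'y': [4, 5]}` → a = {'x': [5, 9], 'y': [4, 5]}
`b = a.copy()` → b = {'x': [5, 9], 'y': [4, 5]}
`b['z'] = [7, 2]` → b = {'x': [5, 9], 'y': [4, 5], 'z': [7, 2]}
`a['x'].append(982)` → a = {'x': [5, 9, 982], 'y': [4, 5]}; b = {'x': [5, 9, 982], 'y': [4, 5], 'z': [7, 2]}
`print(a)` → prints {'x': [5, 9, 982], 'y': [4, 5]}
`print(b)` → prints {'x': [5, 9, 982], 'y': [4, 5], 'z': [7, 2]}

Answer:
{'x': [5, 9, 982], 'y': [4, 5]}
{'x': [5, 9, 982], 'y': [4, 5], 'z': [7, 2]}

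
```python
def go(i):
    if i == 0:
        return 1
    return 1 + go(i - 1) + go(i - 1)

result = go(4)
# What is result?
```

go(i) = 1 + 2·go(i-1), go(0)=1. Closed form: (1+1)·2^4 - 1 = 31.

Answer: 31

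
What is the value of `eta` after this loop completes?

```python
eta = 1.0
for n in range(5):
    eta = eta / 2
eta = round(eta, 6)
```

Halving LR 5 times: 1 / 2^5
`eta` takes the values: 1.0 → 0.5 → 0.25 → 0.125 → 0.0625 → 0.03125

Answer: 0.03125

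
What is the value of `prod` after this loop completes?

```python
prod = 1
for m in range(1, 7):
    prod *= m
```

6! = 720
`prod` takes the values: 1 → 2 → 6 → 24 → 120 → 720

Answer: 720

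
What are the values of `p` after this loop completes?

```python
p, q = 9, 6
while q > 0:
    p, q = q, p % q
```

GCD of 9 and 6
`p` takes the values: 9 → 6 → 3

Answer: 3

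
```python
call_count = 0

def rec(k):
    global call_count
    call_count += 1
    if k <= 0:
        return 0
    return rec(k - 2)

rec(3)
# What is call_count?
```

Linear recursion stepping by 2: 3 calls from k=3 down to ≤0.

Answer: 3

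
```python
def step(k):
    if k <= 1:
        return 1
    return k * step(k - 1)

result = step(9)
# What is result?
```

step(9) = 9 * 8 * 7 * 6 * 5 * 4 * 3 * 2 * 1 = 362880

Answer: 362880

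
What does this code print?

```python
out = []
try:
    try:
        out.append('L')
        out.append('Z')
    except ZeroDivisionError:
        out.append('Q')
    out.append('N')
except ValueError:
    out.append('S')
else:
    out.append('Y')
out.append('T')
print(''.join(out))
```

Execution trace: 'L' (inner try body) → 'Z' (inner try body, no exception) → 'N' (try body, no exception) → 'Y' (else) → 'T' (after the try/except). Output: LZNYT

Answer: LZNYT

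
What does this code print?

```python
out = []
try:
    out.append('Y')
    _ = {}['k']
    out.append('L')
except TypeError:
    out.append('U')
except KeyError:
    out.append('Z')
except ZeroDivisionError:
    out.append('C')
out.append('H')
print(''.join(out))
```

Execution trace: 'Y' (try body) → 'Z' (except KeyError) → 'H' (after the try/except). Output: YZH

Answer: YZH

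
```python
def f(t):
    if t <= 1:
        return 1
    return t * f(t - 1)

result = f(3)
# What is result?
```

f(3) = 3 * 2 * 1 = 6

Answer: 6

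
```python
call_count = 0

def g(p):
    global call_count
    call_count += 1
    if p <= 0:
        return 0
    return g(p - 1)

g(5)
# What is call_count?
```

Linear recursion stepping by 1: 6 calls from p=5 down to ≤0.

Answer: 6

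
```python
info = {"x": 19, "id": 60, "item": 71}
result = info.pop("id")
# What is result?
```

Trace:
`info = {"x": 19, "id": 60, "item": 71}` → info = {'x': 19, 'id': 60, 'item': 71}
`result = info.pop("id")` → info = {'x': 19, 'item': 71}; result = 60
So result = 60

Answer: 60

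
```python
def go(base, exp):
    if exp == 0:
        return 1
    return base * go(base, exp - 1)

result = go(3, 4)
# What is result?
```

go(3, 4) = 3 * 3 * 3 * 3 = 81

Answer: 81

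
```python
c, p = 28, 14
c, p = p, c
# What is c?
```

Trace:
`c, p = 28, 14` → c = 28; p = 14
`c, p = p, c` → c = 14; p = 28
So c = 14

Answer: 14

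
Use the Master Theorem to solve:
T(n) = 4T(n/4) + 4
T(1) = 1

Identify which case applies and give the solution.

a=4, b=4, f(n)=4. log_4(4) = 1. Since c=0 < 1, Case 1 applies: T(n) = Θ(n^log_b(a)) = O(n).

Answer: O(n) - Case 1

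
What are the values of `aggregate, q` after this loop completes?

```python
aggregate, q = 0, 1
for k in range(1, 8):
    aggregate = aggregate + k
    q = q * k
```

Sum and factorial of 1 to 7
`aggregate, q` takes the values: (0, 1) → (1, 1) → (3, 1) → (3, 2) → (6, 2) → (6, 6) → (10, 6) → (10, 24) → (15, 24) → (15, 120) → (21, 120) → (21, 720) → (28, 720) → (28, 5040)

Answer: 28, 5040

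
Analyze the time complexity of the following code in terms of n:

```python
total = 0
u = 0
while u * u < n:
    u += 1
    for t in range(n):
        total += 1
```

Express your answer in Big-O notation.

Each loop level contributes: √n × n. Multiplying the contributions gives O(n√n).

Answer: O(n√n)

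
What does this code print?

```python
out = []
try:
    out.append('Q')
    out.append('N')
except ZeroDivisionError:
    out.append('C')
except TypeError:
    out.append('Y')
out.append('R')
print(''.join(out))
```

Execution trace: 'Q' (try body) → 'N' (try body, no exception) → 'R' (after the try/except). Output: QNR

Answer: QNR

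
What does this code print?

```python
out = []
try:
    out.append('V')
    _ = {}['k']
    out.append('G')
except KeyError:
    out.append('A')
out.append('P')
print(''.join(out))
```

Execution trace: 'V' (try body) → 'A' (except KeyError) → 'P' (after the try/except). Output: VAP

Answer: VAP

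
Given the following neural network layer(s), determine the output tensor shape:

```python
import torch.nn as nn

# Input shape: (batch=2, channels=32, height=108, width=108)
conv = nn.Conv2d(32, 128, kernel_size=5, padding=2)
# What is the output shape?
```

Input: (2, 32, 108, 108) -> Output: (2, 128, 108, 108)

Answer: (2, 128, 108, 108)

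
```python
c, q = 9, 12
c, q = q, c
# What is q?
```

Trace:
`c, q = 9, 12` → c = 9; q = 12
`c, q = q, c` → c = 12; q = 9
So q = 9

Answer: 9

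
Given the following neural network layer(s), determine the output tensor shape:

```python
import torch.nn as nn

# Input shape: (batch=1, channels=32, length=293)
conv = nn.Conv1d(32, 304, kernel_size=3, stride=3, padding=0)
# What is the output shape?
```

Input: (1, 32, 293) -> Output: (1, 304, 97)

Answer: (1, 304, 97)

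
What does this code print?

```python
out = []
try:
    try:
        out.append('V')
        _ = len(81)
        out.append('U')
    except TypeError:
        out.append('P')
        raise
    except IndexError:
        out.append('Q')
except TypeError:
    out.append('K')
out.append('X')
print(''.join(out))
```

Execution trace: 'V' (inner try body) → 'P' (inner except TypeError) → 'K' (outer except TypeError) → 'X' (after the try/except). Output: VPKX

Answer: VPKX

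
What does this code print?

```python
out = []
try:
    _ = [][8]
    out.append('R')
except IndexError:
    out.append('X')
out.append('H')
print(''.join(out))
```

Execution trace: 'X' (except IndexError) → 'H' (after the try/except). Output: XH

Answer: XH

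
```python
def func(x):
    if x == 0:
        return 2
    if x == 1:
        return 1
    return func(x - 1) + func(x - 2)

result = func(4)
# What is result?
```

Build up from base cases: func(0)=2, func(1)=1, func(2)=3, func(3)=4, func(4)=7

Answer: 7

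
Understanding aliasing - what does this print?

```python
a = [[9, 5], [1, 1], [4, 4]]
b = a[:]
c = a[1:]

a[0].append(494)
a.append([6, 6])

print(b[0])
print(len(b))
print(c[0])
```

Key concept: slice with nested mutation.
Step by step:
`a = [[9, 5], [1, 1], [4, 4]]` → a = [[9, 5], [1, 1], [4, 4]]
`b = a[:]` → b = [[9, 5], [1, 1], [4, 4]]
`c = a[1:]` → c = [[1, 1], [4, 4]]
`a[0].append(494)` → a = [[9, 5, 494], [1, 1], [4, 4]]; b = [[9, 5, 494], [1, 1], [4, 4]]
`a.append([6, 6])` → a = [[9, 5, 494], [1, 1], [4, 4], [6, 6]]
`print(b[0])` → prints [9, 5, 494]
`print(len(b))` → prints 3
`print(c[0])` → prints [1, 1]

Answer:
[9, 5, 494]
3
[1, 1]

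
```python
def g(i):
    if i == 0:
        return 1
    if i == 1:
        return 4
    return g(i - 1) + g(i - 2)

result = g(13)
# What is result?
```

Build up from base cases: g(0)=1, g(1)=4, g(2)=5, g(3)=9, g(4)=14, g(5)=23, g(6)=37, ..., g(13)=1076

Answer: 1076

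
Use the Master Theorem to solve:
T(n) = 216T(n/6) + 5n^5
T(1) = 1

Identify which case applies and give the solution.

a=216, b=6, f(n)=5n^5. log_6(216) = 3. Since c=5 > 3 and the regularity condition holds (216(n/6)^5 = (216/6^5)n^5 with 216/6^5 < 1), Case 3 applies: T(n) = Θ(f(n)) = O(n^5).

Answer: O(n^5) - Case 3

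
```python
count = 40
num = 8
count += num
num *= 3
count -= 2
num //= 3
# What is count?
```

Trace:
`count = 40` → count = 40
`num = 8` → num = 8
`count += num` → count = 48
`num *= 3` → num = 24
`count -= 2` → count = 46
`num //= 3` → num = 8
So count = 46

Answer: 46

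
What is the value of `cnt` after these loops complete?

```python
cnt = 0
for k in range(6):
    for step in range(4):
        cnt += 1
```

6 * 4 = 24
`cnt` takes the values: 0 → 1 → 2 → 3 → 4 → 5 → 6 → 7 → 8 → 9 → 10 → 11 → 12 → 13 → 14 → 15 → 16 → 17 → 18 → 19 → 20 → 21 → 22 → 23 → 24

Answer: 24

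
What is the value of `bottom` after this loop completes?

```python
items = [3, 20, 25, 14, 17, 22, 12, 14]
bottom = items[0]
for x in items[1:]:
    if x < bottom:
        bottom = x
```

Minimum of [3, 20, 25, 14, 17, 22, 12, 14]
`bottom` takes the values: 3

Answer: 3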